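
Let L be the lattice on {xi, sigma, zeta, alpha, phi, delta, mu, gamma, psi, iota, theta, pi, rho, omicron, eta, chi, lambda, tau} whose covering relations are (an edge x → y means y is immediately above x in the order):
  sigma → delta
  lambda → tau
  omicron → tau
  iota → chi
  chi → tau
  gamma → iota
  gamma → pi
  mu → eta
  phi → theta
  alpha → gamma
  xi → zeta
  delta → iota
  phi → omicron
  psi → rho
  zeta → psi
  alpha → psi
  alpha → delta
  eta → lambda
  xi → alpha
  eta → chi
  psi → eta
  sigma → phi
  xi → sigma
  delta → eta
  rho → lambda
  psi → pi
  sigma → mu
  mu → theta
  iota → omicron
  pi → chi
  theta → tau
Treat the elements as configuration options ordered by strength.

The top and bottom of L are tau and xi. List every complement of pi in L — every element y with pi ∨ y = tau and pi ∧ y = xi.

Need y with pi ∨ y = tau and pi ∧ y = xi.
Checking each element gives: phi, theta.

phi, theta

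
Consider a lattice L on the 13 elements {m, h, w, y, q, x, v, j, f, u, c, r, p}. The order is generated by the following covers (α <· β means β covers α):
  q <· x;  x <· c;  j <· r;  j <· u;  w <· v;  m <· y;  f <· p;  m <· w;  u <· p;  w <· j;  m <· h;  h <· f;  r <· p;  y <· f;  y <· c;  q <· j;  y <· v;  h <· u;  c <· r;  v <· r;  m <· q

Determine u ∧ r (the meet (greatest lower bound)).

Common lower bounds of {u, r}: j, m, q, w.
The greatest among these is j.

j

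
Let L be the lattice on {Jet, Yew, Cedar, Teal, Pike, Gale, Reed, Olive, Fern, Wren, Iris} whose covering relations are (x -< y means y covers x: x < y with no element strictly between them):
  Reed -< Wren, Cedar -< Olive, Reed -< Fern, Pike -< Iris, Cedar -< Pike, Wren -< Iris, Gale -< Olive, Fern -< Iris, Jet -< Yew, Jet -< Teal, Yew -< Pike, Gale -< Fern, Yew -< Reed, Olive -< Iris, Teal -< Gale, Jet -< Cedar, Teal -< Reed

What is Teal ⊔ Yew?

Common upper bounds of {Teal, Yew}: Fern, Iris, Reed, Wren.
The least among these is Reed.

Reed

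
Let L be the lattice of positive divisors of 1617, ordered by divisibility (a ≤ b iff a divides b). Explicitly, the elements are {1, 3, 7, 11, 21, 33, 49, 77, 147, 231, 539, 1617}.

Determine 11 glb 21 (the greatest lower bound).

In the divisibility order, the meet is the greatest common divisor: gcd(11, 21) = 1.

1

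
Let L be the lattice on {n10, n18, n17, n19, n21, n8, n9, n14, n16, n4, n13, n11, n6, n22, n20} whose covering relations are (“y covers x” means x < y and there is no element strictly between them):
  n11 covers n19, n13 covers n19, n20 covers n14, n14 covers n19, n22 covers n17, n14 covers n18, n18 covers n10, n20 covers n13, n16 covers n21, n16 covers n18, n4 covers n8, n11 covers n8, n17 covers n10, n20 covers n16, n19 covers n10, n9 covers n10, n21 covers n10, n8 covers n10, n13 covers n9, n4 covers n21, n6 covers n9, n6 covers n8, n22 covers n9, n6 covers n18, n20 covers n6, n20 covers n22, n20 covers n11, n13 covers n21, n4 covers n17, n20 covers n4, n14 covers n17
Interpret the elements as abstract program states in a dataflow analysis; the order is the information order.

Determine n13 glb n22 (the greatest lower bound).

Common lower bounds of {n13, n22}: n10, n9.
The greatest among these is n9.

n9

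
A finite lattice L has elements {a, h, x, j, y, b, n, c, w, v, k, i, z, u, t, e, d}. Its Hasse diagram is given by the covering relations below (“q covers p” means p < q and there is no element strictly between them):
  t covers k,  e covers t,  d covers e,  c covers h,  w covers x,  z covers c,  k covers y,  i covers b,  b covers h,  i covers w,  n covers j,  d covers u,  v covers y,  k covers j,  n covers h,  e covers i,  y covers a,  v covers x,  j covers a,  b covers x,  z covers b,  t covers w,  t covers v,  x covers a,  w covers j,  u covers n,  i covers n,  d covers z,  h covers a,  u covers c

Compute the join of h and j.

Common upper bounds of {h, j}: d, e, i, n, u.
The least among these is n.

n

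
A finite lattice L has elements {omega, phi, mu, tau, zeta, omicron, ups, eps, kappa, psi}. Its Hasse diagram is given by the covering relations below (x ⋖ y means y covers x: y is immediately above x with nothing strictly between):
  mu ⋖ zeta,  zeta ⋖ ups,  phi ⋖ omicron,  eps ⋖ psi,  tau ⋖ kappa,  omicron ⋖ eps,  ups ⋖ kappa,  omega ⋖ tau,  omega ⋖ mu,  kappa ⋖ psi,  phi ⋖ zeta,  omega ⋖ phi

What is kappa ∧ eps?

phi

Common lower bounds of {kappa, eps}: omega, phi.
The greatest among these is phi.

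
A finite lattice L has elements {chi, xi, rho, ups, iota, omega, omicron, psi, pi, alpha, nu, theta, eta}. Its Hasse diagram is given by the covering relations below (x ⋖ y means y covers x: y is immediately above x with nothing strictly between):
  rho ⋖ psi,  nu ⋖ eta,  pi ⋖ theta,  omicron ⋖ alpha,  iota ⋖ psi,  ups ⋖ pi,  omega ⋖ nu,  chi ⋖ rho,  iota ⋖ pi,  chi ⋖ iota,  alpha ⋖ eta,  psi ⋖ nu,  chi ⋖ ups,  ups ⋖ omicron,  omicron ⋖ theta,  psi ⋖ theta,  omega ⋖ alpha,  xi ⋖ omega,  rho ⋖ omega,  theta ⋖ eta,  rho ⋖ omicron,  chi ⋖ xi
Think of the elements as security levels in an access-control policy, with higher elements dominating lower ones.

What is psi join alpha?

eta

Common upper bounds of {psi, alpha}: eta.
The least among these is eta.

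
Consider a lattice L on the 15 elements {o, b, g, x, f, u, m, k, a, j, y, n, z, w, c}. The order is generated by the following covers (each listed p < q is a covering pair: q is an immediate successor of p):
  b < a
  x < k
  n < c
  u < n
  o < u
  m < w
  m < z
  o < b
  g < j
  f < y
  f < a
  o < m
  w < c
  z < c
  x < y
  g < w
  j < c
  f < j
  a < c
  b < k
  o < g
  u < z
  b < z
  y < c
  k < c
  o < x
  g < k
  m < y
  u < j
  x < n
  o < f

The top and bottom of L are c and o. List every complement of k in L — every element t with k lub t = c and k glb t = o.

Need t with k ∨ t = c and k ∧ t = o.
Checking each element gives: f, m, u.

f, m, u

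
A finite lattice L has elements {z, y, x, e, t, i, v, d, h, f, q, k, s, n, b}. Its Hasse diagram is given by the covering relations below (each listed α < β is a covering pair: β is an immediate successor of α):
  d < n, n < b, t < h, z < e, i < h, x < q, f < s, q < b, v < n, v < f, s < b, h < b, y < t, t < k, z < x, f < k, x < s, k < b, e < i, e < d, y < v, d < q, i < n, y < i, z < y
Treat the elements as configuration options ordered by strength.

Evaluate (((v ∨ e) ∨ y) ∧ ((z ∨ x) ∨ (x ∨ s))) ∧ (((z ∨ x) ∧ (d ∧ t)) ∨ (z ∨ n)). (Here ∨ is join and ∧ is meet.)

v

v ∨ e = n
n ∨ y = n
z ∨ x = x
x ∨ s = s
x ∨ s = s
n ∧ s = v
z ∨ x = x
d ∧ t = z
x ∧ z = z
z ∨ n = n
z ∨ n = n
v ∧ n = v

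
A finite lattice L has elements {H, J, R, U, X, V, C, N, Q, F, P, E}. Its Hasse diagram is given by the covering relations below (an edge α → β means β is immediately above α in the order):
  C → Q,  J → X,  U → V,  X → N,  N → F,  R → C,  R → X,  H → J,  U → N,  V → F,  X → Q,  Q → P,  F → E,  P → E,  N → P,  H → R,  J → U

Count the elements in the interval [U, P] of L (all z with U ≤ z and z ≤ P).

The interval [U, P] = {N, P, U}, which has 3 elements.

3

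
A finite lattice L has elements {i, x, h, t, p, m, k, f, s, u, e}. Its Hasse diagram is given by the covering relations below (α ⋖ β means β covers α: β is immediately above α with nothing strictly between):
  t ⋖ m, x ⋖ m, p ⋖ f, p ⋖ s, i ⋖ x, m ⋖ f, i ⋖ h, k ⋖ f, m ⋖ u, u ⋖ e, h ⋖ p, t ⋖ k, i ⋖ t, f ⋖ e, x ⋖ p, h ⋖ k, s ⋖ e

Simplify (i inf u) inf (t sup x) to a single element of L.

i

i ∧ u = i
t ∨ x = m
i ∧ m = i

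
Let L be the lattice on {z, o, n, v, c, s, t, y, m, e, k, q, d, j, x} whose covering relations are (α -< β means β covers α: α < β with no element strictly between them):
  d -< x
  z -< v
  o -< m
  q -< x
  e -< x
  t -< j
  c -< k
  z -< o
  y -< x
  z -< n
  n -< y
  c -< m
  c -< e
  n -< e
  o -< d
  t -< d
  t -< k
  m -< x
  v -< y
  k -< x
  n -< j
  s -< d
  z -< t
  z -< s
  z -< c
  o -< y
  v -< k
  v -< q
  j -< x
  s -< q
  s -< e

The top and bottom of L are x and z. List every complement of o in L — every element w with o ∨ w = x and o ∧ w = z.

e, j, k, q

Need w with o ∨ w = x and o ∧ w = z.
Checking each element gives: e, j, k, q.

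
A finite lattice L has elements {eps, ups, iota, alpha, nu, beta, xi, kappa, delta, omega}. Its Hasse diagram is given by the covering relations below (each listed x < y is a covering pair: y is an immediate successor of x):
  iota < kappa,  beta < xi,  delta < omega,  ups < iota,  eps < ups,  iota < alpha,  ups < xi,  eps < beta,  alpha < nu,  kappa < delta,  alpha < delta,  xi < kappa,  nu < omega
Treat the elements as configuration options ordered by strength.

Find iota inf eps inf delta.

eps

Common lower bounds of {iota, eps, delta}: eps.
The greatest among these is eps.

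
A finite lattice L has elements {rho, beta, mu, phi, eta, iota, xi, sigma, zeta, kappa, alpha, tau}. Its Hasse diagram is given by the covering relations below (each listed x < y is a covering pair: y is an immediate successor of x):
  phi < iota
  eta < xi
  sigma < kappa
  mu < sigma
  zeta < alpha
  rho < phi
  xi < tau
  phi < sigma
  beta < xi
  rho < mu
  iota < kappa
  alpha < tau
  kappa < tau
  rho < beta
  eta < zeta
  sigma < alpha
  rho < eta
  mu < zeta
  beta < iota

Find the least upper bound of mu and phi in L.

Common upper bounds of {mu, phi}: alpha, kappa, sigma, tau.
The least among these is sigma.

sigma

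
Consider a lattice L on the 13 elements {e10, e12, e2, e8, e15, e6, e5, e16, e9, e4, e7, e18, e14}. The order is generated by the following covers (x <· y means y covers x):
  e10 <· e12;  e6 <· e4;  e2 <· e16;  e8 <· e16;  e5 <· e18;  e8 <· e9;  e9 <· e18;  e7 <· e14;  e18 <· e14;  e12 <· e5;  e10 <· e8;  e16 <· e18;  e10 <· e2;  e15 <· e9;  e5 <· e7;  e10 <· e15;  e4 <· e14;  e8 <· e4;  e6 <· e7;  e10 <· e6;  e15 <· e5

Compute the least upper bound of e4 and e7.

e14

Common upper bounds of {e4, e7}: e14.
The least among these is e14.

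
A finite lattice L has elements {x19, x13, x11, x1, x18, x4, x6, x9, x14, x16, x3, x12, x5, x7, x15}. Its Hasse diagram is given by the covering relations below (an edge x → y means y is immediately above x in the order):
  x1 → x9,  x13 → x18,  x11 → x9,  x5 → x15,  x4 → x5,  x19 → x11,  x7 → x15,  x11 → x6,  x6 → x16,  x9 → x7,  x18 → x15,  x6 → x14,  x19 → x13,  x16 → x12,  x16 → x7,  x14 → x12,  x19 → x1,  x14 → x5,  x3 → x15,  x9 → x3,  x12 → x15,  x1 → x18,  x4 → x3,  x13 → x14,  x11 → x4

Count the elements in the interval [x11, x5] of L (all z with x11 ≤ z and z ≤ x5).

The interval [x11, x5] = {x11, x14, x4, x5, x6}, which has 5 elements.

5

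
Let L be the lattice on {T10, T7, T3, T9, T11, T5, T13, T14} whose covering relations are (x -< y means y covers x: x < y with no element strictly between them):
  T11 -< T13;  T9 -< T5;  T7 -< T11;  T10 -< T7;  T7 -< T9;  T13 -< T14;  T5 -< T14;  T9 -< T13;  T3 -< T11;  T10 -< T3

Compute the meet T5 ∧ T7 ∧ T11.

Common lower bounds of {T5, T7, T11}: T10, T7.
The greatest among these is T7.

T7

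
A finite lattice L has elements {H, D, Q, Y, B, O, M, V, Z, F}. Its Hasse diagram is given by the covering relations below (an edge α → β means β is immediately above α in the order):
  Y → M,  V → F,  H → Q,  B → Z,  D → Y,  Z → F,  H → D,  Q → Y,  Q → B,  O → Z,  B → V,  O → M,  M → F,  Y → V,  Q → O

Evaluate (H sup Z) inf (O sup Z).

Z

H ∨ Z = Z
O ∨ Z = Z
Z ∧ Z = Z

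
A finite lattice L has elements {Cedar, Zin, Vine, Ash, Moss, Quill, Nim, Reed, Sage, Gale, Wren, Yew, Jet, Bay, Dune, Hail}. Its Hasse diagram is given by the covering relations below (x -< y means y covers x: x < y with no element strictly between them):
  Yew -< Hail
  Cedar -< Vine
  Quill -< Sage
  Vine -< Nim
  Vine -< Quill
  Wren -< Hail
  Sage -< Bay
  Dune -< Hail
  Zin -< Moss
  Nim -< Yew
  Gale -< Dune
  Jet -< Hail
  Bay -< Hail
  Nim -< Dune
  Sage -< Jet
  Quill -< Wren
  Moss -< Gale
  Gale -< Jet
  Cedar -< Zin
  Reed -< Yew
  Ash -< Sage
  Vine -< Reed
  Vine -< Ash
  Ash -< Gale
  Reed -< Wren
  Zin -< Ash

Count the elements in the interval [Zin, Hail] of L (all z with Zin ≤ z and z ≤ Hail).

The interval [Zin, Hail] = {Ash, Bay, Dune, Gale, Hail, Jet, Moss, Sage, Zin}, which has 9 elements.

9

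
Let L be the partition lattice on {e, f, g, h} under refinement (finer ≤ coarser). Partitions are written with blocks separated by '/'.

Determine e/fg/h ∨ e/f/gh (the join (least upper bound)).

Common upper bounds of {e/fg/h, e/f/gh}: e/fgh, efgh.
The least among these is e/fgh.

e/fgh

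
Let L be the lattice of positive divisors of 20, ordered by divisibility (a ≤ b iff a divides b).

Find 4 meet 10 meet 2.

In the divisibility order, the meet is the greatest common divisor: gcd(4, 10, 2) = 2.

2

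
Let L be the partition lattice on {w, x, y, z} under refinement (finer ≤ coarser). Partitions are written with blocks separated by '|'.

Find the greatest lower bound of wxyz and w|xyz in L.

w|xyz

The meet (common refinement) of wxyz and w|xyz intersects blocks pairwise, giving w|xyz.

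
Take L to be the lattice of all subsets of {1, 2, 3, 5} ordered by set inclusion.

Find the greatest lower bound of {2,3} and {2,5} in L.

{2}

Common lower bounds of {{2,3}, {2,5}}: {2}, {}.
The greatest among these is {2}.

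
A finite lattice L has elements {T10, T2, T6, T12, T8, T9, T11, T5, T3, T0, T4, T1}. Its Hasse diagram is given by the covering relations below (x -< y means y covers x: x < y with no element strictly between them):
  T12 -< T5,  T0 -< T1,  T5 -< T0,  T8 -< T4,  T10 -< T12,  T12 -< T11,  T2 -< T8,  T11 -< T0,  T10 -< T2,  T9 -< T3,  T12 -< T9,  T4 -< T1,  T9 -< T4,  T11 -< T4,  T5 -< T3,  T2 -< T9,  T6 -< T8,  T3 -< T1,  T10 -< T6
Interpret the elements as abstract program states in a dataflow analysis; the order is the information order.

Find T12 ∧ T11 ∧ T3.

Common lower bounds of {T12, T11, T3}: T10, T12.
The greatest among these is T12.

T12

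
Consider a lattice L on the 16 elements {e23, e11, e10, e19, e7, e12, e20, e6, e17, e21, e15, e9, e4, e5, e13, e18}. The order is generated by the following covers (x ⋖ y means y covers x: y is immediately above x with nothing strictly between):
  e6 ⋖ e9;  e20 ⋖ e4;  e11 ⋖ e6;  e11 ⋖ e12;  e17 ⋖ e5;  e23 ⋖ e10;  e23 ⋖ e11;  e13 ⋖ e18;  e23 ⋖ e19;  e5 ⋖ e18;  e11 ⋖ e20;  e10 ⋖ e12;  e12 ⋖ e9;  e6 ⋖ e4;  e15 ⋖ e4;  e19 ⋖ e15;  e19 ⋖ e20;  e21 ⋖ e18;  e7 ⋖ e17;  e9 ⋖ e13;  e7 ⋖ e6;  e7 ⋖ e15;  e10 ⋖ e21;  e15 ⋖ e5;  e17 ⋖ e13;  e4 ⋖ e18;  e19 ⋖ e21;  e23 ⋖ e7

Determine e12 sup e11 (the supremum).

e12

Common upper bounds of {e12, e11}: e12, e13, e18, e9.
The least among these is e12.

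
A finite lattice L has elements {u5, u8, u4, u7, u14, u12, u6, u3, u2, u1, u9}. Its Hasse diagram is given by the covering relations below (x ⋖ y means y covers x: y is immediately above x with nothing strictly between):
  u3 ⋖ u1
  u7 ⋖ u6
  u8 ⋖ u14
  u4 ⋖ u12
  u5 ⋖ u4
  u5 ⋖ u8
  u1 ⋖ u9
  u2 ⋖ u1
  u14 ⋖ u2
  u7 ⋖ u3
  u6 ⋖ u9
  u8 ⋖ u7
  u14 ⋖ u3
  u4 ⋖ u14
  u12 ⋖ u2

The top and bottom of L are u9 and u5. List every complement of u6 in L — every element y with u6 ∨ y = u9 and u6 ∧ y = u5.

Need y with u6 ∨ y = u9 and u6 ∧ y = u5.
Checking each element gives: u12, u4.

u12, u4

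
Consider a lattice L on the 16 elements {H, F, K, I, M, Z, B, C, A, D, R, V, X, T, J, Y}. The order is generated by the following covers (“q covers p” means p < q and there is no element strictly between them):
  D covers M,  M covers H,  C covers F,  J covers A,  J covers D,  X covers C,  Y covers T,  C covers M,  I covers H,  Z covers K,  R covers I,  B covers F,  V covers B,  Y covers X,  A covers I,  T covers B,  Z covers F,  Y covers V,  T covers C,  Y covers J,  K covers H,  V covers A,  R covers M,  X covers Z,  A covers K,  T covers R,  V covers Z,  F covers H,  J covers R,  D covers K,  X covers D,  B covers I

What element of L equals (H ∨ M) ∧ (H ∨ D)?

M

H ∨ M = M
H ∨ D = D
M ∧ D = M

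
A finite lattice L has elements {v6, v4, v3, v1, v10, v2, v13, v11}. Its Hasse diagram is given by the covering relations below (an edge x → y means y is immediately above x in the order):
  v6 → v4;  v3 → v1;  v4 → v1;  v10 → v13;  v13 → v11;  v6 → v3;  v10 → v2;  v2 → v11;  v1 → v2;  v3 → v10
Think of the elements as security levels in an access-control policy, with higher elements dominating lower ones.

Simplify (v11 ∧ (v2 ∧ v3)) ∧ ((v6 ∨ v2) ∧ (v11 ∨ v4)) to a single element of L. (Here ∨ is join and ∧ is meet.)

v2 ∧ v3 = v3
v11 ∧ v3 = v3
v6 ∨ v2 = v2
v11 ∨ v4 = v11
v2 ∧ v11 = v2
v3 ∧ v2 = v3

v3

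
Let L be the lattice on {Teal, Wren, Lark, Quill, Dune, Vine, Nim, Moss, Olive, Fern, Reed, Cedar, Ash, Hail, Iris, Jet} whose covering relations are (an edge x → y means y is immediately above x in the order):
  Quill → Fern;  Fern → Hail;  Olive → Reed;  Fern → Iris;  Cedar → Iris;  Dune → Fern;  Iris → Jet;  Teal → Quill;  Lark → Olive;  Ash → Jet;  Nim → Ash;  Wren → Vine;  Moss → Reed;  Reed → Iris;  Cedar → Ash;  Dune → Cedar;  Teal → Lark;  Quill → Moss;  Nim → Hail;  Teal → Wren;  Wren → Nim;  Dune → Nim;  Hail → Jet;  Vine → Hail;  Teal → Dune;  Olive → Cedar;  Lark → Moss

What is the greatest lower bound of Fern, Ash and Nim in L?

Dune

Common lower bounds of {Fern, Ash, Nim}: Dune, Teal.
The greatest among these is Dune.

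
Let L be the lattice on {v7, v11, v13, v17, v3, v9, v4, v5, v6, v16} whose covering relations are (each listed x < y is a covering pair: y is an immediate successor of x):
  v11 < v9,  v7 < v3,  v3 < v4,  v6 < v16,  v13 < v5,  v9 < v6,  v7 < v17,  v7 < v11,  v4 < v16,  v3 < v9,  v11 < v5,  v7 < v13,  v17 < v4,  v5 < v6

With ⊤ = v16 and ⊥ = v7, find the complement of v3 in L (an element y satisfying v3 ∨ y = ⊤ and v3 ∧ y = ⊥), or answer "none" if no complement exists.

none

For every candidate y, either v3 ∨ y ≠ v16 or v3 ∧ y ≠ v7; no complement exists.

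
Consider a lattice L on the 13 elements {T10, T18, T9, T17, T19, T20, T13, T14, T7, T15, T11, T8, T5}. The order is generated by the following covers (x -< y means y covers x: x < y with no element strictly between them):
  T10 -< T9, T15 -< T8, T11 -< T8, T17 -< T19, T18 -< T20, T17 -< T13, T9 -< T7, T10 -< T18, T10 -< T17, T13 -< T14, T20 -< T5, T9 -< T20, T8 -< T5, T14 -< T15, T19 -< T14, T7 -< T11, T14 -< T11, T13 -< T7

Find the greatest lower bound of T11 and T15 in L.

T14

Common lower bounds of {T11, T15}: T10, T13, T14, T17, T19.
The greatest among these is T14.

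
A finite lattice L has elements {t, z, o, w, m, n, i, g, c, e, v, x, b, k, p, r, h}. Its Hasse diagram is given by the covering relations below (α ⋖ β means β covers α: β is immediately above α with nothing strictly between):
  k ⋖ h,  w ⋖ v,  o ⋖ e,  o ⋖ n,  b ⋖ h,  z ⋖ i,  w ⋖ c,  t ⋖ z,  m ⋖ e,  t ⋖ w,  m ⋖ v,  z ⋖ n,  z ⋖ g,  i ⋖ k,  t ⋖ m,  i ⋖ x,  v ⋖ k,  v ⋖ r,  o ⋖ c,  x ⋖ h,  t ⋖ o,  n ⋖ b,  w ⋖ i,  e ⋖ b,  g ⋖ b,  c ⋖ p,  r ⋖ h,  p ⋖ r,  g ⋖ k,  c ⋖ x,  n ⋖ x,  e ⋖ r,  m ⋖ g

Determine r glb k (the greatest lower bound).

v

Common lower bounds of {r, k}: m, t, v, w.
The greatest among these is v.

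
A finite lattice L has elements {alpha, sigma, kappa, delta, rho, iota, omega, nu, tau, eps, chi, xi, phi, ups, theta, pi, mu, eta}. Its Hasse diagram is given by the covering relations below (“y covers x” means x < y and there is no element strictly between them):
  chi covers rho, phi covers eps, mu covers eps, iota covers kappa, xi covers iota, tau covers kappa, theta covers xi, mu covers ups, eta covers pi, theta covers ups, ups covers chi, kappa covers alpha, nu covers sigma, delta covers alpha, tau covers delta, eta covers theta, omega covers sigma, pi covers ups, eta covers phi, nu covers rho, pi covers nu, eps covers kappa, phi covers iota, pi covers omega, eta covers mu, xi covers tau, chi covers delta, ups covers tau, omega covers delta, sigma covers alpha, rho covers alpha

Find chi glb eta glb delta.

Common lower bounds of {chi, eta, delta}: alpha, delta.
The greatest among these is delta.

delta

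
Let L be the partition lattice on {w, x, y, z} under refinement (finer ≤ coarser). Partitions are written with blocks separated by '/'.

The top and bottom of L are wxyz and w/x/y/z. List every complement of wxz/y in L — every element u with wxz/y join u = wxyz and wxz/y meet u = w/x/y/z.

Need u with wxz/y ∨ u = wxyz and wxz/y ∧ u = w/x/y/z.
Checking each element gives: w/x/yz, w/xy/z, wy/x/z.

w/x/yz, w/xy/z, wy/x/z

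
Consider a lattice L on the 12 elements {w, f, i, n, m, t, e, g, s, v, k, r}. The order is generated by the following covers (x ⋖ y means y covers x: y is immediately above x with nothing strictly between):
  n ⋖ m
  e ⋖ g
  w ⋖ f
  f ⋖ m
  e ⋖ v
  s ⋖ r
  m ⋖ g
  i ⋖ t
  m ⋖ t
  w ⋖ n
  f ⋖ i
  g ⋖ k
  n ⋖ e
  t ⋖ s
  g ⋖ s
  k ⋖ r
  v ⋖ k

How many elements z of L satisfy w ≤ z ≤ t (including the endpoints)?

The interval [w, t] = {f, i, m, n, t, w}, which has 6 elements.

6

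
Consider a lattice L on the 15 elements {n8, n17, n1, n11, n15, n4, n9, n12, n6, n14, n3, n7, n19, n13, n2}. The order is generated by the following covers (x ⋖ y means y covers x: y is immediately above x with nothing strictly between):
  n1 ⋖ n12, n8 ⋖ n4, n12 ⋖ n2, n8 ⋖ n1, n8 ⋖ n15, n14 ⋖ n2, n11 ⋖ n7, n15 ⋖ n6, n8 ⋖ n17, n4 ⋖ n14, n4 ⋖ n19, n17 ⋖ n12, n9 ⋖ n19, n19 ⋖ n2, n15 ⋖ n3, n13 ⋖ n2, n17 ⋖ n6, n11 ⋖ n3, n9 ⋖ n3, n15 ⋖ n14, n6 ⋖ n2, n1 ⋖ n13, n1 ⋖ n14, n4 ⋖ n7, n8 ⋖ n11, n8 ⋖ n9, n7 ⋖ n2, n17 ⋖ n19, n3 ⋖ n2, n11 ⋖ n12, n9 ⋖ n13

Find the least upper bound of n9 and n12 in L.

Common upper bounds of {n9, n12}: n2.
The least among these is n2.

n2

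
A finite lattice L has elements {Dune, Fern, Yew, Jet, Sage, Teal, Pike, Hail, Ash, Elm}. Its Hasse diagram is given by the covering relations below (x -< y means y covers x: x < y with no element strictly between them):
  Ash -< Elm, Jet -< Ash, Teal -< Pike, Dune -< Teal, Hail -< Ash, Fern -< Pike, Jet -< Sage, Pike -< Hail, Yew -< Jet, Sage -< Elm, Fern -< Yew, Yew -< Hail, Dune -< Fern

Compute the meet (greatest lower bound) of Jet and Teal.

Dune

Common lower bounds of {Jet, Teal}: Dune.
The greatest among these is Dune.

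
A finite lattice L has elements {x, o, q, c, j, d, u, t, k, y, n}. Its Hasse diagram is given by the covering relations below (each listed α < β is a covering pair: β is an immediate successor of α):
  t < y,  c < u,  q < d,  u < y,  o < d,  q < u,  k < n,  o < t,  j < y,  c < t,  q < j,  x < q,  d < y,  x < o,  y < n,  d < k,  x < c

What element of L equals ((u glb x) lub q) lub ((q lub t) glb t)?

u ∧ x = x
x ∨ q = q
q ∨ t = y
y ∧ t = t
q ∨ t = y

y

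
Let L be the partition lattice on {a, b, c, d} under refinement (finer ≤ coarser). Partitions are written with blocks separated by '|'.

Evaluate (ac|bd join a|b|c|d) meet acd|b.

ac|bd ∨ a|b|c|d = ac|bd
ac|bd ∧ acd|b = ac|b|d

ac|b|d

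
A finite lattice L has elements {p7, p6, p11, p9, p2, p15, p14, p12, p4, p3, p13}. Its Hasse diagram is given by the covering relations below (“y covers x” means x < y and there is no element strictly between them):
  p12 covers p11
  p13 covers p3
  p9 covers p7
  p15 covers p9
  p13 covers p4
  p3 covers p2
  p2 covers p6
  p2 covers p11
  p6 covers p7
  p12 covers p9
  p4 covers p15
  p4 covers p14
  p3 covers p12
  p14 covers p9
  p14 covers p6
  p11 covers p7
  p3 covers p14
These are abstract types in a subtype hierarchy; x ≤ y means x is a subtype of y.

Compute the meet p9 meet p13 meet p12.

Common lower bounds of {p9, p13, p12}: p7, p9.
The greatest among these is p9.

p9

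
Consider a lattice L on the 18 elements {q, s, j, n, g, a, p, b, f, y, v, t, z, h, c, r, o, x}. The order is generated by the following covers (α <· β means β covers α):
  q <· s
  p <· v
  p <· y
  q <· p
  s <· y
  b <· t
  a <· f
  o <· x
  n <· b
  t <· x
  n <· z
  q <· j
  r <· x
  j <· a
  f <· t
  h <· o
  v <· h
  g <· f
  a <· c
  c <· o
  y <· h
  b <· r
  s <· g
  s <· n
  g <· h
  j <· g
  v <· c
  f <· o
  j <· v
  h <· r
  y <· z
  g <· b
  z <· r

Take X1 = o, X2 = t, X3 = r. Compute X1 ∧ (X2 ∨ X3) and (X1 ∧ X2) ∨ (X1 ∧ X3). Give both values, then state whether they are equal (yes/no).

X2 ∨ X3 = x, so X1 ∧ (X2 ∨ X3) = o ∧ x = o.
X1 ∧ X2 = f and X1 ∧ X3 = h, so (X1 ∧ X2) ∨ (X1 ∧ X3) = f ∨ h = o.
Equal: yes.

o; o; yes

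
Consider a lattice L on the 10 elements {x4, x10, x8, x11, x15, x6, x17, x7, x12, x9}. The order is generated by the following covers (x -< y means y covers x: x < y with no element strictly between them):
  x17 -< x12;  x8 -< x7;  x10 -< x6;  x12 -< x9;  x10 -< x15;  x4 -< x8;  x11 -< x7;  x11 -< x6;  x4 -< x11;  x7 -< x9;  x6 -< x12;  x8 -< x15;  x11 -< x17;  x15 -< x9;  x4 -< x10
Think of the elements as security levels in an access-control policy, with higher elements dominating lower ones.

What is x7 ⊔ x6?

Common upper bounds of {x7, x6}: x9.
The least among these is x9.

x9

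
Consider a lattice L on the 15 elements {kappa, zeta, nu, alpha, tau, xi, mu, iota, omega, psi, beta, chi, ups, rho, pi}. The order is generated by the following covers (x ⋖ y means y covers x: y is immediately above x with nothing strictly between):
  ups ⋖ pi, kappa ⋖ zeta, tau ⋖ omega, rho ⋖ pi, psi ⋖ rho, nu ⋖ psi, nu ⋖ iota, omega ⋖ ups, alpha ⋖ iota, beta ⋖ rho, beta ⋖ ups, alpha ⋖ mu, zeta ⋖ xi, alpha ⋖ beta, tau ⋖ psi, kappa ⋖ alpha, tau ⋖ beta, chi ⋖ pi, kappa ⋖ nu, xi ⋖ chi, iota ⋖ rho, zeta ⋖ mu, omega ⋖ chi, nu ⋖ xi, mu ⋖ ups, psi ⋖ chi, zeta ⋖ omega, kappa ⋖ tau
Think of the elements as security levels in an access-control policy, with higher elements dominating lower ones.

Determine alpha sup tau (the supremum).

beta

Common upper bounds of {alpha, tau}: beta, pi, rho, ups.
The least among these is beta.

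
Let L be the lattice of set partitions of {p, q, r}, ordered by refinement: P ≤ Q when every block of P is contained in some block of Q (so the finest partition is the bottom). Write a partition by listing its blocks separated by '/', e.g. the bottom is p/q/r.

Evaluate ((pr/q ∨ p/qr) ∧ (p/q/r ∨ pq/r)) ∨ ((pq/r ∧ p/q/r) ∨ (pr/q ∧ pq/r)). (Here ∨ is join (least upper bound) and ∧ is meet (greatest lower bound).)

pr/q ∨ p/qr = pqr
p/q/r ∨ pq/r = pq/r
pqr ∧ pq/r = pq/r
pq/r ∧ p/q/r = p/q/r
pr/q ∧ pq/r = p/q/r
p/q/r ∨ p/q/r = p/q/r
pq/r ∨ p/q/r = pq/r

pq/r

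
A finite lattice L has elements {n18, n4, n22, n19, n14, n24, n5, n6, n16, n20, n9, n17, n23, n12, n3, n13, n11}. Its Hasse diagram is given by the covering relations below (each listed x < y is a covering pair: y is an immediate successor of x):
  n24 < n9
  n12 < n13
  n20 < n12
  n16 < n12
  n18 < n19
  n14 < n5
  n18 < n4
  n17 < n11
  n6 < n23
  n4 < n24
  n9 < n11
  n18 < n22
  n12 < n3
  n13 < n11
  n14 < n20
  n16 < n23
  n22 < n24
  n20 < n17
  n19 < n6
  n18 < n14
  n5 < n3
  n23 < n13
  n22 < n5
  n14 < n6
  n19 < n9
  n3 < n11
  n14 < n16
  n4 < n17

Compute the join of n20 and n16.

Common upper bounds of {n20, n16}: n11, n12, n13, n3.
The least among these is n12.

n12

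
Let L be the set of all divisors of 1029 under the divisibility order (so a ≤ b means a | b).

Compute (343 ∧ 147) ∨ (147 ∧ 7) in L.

49

343 ∧ 147 = 49
147 ∧ 7 = 7
49 ∨ 7 = 49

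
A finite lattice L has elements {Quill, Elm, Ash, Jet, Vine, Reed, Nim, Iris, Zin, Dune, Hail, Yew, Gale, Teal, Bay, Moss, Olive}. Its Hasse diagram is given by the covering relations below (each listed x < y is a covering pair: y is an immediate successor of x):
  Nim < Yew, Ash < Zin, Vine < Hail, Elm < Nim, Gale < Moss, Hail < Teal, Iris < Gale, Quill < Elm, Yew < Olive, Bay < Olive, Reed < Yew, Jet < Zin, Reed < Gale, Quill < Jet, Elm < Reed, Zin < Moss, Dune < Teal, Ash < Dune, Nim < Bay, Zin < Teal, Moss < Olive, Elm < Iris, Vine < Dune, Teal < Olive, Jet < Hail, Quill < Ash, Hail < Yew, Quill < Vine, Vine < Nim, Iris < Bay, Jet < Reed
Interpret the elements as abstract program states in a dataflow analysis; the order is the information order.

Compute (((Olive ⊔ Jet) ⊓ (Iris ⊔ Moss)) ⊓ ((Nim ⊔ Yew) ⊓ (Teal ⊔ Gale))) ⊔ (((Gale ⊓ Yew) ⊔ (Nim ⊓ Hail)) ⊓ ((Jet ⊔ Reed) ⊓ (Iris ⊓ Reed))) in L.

Reed

Olive ∨ Jet = Olive
Iris ∨ Moss = Moss
Olive ∧ Moss = Moss
Nim ∨ Yew = Yew
Teal ∨ Gale = Olive
Yew ∧ Olive = Yew
Moss ∧ Yew = Reed
Gale ∧ Yew = Reed
Nim ∧ Hail = Vine
Reed ∨ Vine = Yew
Jet ∨ Reed = Reed
Iris ∧ Reed = Elm
Reed ∧ Elm = Elm
Yew ∧ Elm = Elm
Reed ∨ Elm = Reed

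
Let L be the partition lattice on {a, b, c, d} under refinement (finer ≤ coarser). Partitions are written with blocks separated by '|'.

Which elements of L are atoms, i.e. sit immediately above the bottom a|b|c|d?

The atoms are exactly the elements that cover a|b|c|d: ab|c|d, ac|b|d, ad|b|c, a|bc|d, a|bd|c, a|b|cd.

ab|c|d, ac|b|d, ad|b|c, a|bc|d, a|bd|c, a|b|cd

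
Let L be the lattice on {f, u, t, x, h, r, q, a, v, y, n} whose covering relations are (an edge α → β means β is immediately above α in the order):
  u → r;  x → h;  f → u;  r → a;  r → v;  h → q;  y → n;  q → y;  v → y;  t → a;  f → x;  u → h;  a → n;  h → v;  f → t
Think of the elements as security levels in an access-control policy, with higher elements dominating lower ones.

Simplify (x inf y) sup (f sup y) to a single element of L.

x ∧ y = x
f ∨ y = y
x ∨ y = y

y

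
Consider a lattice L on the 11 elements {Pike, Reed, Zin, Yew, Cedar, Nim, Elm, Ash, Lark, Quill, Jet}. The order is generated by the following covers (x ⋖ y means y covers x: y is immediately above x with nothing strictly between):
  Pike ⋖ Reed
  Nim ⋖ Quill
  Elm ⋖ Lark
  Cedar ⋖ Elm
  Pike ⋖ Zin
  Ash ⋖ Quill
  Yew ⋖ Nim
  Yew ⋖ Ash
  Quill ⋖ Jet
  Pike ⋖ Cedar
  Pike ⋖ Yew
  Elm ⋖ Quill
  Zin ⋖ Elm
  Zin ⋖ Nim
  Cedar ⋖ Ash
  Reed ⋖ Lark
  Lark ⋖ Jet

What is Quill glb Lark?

Elm

Common lower bounds of {Quill, Lark}: Cedar, Elm, Pike, Zin.
The greatest among these is Elm.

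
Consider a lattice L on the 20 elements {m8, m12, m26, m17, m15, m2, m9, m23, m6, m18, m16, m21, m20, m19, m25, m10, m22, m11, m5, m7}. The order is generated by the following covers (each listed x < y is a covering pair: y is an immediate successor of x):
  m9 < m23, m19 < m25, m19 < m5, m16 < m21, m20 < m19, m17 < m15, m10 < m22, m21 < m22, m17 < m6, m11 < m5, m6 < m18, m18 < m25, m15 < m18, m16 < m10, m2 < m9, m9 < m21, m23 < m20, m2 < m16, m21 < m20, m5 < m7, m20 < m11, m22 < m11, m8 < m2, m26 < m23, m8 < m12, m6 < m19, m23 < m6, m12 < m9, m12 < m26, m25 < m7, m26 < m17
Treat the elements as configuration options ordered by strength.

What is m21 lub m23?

m20

Common upper bounds of {m21, m23}: m11, m19, m20, m25, m5, m7.
The least among these is m20.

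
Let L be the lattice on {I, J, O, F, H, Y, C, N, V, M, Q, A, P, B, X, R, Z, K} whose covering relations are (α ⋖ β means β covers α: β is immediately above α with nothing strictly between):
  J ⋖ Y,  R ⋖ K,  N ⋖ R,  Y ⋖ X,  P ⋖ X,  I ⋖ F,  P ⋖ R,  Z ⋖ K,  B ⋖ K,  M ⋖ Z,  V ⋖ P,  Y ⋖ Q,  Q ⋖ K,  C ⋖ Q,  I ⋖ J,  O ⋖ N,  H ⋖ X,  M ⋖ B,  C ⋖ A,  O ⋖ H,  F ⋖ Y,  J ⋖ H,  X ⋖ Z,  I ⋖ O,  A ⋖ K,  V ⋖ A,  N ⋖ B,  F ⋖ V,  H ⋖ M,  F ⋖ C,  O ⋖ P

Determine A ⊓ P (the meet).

V

Common lower bounds of {A, P}: F, I, V.
The greatest among these is V.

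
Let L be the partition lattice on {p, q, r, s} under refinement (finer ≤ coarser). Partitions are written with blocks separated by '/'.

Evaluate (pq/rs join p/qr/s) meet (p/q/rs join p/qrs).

pq/rs ∨ p/qr/s = pqrs
p/q/rs ∨ p/qrs = p/qrs
pqrs ∧ p/qrs = p/qrs

p/qrs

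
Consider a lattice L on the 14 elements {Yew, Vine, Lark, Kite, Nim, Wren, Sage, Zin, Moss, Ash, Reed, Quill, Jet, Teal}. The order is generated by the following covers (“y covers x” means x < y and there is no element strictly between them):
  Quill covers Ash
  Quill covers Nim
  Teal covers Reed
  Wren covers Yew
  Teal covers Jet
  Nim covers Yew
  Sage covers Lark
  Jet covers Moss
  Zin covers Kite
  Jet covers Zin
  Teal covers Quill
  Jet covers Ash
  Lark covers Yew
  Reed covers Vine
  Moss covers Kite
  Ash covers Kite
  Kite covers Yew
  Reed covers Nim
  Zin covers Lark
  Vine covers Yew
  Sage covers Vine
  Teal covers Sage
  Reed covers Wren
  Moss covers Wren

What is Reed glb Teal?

Reed

Common lower bounds of {Reed, Teal}: Nim, Reed, Vine, Wren, Yew.
The greatest among these is Reed.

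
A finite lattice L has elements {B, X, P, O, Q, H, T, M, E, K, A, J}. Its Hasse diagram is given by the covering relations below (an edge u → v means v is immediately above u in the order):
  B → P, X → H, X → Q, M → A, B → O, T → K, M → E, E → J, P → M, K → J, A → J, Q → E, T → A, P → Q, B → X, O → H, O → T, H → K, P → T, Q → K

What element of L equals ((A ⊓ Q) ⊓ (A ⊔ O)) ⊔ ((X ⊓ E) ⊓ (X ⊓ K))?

A ∧ Q = P
A ∨ O = A
P ∧ A = P
X ∧ E = X
X ∧ K = X
X ∧ X = X
P ∨ X = Q

Q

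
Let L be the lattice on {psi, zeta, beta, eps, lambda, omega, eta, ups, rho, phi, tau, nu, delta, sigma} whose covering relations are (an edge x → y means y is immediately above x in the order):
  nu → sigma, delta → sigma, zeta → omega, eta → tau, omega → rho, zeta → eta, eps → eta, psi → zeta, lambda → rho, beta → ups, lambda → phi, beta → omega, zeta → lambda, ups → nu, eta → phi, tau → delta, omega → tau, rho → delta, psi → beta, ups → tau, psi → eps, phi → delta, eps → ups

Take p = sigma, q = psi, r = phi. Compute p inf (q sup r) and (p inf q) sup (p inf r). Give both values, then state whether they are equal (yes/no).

phi; phi; yes

q sup r = phi, so p inf (q sup r) = sigma inf phi = phi.
p inf q = psi and p inf r = phi, so (p inf q) sup (p inf r) = psi sup phi = phi.
Equal: yes.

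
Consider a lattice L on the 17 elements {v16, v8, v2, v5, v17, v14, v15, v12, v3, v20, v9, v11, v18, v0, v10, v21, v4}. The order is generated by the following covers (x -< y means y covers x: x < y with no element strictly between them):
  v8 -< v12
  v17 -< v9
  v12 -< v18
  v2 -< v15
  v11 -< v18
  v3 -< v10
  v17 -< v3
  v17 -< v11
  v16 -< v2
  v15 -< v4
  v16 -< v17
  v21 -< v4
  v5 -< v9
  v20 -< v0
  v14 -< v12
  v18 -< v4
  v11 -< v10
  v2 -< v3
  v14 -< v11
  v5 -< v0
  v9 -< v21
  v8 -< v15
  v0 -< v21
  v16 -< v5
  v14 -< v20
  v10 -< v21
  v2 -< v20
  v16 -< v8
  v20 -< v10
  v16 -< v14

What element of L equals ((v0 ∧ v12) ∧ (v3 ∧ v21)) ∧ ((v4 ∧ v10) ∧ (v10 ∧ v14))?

v16

v0 ∧ v12 = v14
v3 ∧ v21 = v3
v14 ∧ v3 = v16
v4 ∧ v10 = v10
v10 ∧ v14 = v14
v10 ∧ v14 = v14
v16 ∧ v14 = v16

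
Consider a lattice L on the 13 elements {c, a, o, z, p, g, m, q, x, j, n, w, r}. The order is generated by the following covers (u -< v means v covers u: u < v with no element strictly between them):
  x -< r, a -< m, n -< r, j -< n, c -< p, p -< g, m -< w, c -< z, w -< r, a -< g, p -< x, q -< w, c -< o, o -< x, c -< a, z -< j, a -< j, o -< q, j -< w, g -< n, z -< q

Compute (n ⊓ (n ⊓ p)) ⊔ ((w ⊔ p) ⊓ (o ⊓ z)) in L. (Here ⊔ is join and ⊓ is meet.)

n ∧ p = p
n ∧ p = p
w ∨ p = r
o ∧ z = c
r ∧ c = c
p ∨ c = p

p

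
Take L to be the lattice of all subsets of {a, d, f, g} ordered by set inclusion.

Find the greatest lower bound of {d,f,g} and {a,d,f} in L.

Common lower bounds of {{d,f,g}, {a,d,f}}: {d,f}, {d}, {f}, {}.
The greatest among these is {d,f}.

{d,f}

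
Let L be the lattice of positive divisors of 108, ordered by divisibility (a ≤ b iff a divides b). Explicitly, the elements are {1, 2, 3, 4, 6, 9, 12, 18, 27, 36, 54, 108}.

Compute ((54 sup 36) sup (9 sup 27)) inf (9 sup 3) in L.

54 ∨ 36 = 108
9 ∨ 27 = 27
108 ∨ 27 = 108
9 ∨ 3 = 9
108 ∧ 9 = 9

9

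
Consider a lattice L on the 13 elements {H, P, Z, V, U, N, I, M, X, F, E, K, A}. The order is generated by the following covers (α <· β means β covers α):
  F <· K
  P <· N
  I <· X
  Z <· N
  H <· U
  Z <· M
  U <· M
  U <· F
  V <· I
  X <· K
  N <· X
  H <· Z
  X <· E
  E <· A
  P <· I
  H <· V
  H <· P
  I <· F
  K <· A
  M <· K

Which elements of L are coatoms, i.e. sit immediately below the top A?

E, K

The coatoms are exactly the elements covered by A: E, K.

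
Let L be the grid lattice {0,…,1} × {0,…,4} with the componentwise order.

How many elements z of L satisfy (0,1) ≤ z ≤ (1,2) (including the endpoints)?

4

The interval [(0,1), (1,2)] = {(0,1), (0,2), (1,1), (1,2)}, which has 4 elements.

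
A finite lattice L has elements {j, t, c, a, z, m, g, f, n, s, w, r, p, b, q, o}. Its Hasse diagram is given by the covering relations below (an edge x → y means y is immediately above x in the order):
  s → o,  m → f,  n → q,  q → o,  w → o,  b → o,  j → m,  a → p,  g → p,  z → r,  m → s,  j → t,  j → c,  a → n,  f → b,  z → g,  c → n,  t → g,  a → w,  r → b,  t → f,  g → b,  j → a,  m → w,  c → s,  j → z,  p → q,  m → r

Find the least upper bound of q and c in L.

q

Common upper bounds of {q, c}: o, q.
The least among these is q.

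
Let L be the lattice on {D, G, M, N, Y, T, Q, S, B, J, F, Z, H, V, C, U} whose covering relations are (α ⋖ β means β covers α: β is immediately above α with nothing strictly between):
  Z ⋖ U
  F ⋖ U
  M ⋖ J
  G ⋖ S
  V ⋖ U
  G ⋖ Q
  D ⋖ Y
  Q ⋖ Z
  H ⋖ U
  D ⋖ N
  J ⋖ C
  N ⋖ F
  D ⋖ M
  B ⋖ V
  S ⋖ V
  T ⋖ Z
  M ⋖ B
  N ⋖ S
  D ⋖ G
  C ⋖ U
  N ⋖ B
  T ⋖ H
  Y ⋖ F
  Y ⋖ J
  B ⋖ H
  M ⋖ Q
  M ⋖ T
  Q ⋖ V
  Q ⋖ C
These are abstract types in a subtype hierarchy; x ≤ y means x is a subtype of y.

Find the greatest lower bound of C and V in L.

Q

Common lower bounds of {C, V}: D, G, M, Q.
The greatest among these is Q.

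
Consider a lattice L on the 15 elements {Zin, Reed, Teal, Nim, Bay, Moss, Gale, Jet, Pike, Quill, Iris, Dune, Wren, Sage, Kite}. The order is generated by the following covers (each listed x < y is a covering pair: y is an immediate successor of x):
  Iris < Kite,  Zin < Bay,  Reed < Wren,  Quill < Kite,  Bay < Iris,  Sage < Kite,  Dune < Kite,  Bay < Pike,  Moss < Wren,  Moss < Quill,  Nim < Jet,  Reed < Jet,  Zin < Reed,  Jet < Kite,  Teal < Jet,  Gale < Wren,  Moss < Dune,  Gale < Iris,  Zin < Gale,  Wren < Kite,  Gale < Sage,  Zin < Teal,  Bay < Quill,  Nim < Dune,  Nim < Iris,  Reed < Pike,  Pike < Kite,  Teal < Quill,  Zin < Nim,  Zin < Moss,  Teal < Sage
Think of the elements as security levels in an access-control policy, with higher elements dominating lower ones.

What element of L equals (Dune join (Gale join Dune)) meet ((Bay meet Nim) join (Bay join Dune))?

Gale ∨ Dune = Kite
Dune ∨ Kite = Kite
Bay ∧ Nim = Zin
Bay ∨ Dune = Kite
Zin ∨ Kite = Kite
Kite ∧ Kite = Kite

Kite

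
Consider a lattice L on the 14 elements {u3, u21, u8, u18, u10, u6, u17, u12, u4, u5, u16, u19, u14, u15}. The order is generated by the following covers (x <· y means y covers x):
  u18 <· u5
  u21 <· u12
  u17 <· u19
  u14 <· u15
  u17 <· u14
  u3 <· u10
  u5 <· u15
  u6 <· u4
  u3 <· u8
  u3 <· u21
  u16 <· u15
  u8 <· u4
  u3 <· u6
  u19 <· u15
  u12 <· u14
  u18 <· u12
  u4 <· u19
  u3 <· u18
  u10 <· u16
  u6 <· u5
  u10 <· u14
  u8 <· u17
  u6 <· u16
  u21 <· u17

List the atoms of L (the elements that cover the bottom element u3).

The atoms are exactly the elements that cover u3: u10, u18, u21, u6, u8.

u10, u18, u21, u6, u8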